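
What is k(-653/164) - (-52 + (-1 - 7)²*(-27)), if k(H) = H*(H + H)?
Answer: 24363849/13448 ≈ 1811.7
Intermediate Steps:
k(H) = 2*H² (k(H) = H*(2*H) = 2*H²)
k(-653/164) - (-52 + (-1 - 7)²*(-27)) = 2*(-653/164)² - (-52 + (-1 - 7)²*(-27)) = 2*(-653*1/164)² - (-52 + (-8)²*(-27)) = 2*(-653/164)² - (-52 + 64*(-27)) = 2*(426409/26896) - (-52 - 1728) = 426409/13448 - 1*(-1780) = 426409/13448 + 1780 = 24363849/13448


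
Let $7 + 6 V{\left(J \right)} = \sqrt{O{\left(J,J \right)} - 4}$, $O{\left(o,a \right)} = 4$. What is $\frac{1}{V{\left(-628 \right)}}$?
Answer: $- \frac{6}{7} \approx -0.85714$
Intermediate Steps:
$V{\left(J \right)} = - \frac{7}{6}$ ($V{\left(J \right)} = - \frac{7}{6} + \frac{\sqrt{4 - 4}}{6} = - \frac{7}{6} + \frac{\sqrt{0}}{6} = - \frac{7}{6} + \frac{1}{6} \cdot 0 = - \frac{7}{6} + 0 = - \frac{7}{6}$)
$\frac{1}{V{\left(-628 \right)}} = \frac{1}{- \frac{7}{6}} = - \frac{6}{7}$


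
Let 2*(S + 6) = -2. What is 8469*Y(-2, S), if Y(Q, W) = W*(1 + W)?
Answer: 355698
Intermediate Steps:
S = -7 (S = -6 + (½)*(-2) = -6 - 1 = -7)
8469*Y(-2, S) = 8469*(-7*(1 - 7)) = 8469*(-7*(-6)) = 8469*42 = 355698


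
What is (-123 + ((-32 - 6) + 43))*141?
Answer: -16638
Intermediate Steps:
(-123 + ((-32 - 6) + 43))*141 = (-123 + (-38 + 43))*141 = (-123 + 5)*141 = -118*141 = -16638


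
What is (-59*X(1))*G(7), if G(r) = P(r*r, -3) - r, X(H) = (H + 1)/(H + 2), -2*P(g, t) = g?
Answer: 1239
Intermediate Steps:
P(g, t) = -g/2
X(H) = (1 + H)/(2 + H)
G(r) = -r - r**2/2 (G(r) = -r*r/2 - r = -r**2/2 - r = -r - r**2/2)
(-59*X(1))*G(7) = (-59*(1 + 1)/(2 + 1))*((1/2)*7*(-2 - 1*7)) = (-59*2/3)*((1/2)*7*(-2 - 7)) = (-59*2/3)*((1/2)*7*(-9)) = -59*2/3*(-63/2) = -118/3*(-63/2) = 1239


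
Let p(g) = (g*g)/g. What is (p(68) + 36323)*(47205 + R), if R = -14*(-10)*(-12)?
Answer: 1656700275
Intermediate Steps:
p(g) = g (p(g) = g**2/g = g)
R = -1680 (R = 140*(-12) = -1680)
(p(68) + 36323)*(47205 + R) = (68 + 36323)*(47205 - 1680) = 36391*45525 = 1656700275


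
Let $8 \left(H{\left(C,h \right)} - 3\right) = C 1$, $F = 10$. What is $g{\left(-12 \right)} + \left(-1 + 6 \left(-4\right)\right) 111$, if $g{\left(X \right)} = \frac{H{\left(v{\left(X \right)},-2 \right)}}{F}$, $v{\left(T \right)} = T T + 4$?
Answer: $- \frac{55457}{20} \approx -2772.9$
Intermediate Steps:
$v{\left(T \right)} = 4 + T^{2}$ ($v{\left(T \right)} = T^{2} + 4 = 4 + T^{2}$)
$H{\left(C,h \right)} = 3 + \frac{C}{8}$ ($H{\left(C,h \right)} = 3 + \frac{C 1}{8} = 3 + \frac{C}{8}$)
$g{\left(X \right)} = \frac{7}{20} + \frac{X^{2}}{80}$ ($g{\left(X \right)} = \frac{3 + \frac{4 + X^{2}}{8}}{10} = \left(3 + \left(\frac{1}{2} + \frac{X^{2}}{8}\right)\right) \frac{1}{10} = \left(\frac{7}{2} + \frac{X^{2}}{8}\right) \frac{1}{10} = \frac{7}{20} + \frac{X^{2}}{80}$)
$g{\left(-12 \right)} + \left(-1 + 6 \left(-4\right)\right) 111 = \left(\frac{7}{20} + \frac{\left(-12\right)^{2}}{80}\right) + \left(-1 + 6 \left(-4\right)\right) 111 = \left(\frac{7}{20} + \frac{1}{80} \cdot 144\right) + \left(-1 - 24\right) 111 = \left(\frac{7}{20} + \frac{9}{5}\right) - 2775 = \frac{43}{20} - 2775 = - \frac{55457}{20}$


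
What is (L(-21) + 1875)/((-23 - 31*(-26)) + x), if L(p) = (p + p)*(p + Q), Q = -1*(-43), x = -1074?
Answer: -317/97 ≈ -3.2680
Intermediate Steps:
Q = 43
L(p) = 2*p*(43 + p) (L(p) = (p + p)*(p + 43) = (2*p)*(43 + p) = 2*p*(43 + p))
(L(-21) + 1875)/((-23 - 31*(-26)) + x) = (2*(-21)*(43 - 21) + 1875)/((-23 - 31*(-26)) - 1074) = (2*(-21)*22 + 1875)/((-23 + 806) - 1074) = (-924 + 1875)/(783 - 1074) = 951/(-291) = 951*(-1/291) = -317/97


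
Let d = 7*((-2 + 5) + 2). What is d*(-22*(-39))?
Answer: 30030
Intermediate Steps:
d = 35 (d = 7*(3 + 2) = 7*5 = 35)
d*(-22*(-39)) = 35*(-22*(-39)) = 35*858 = 30030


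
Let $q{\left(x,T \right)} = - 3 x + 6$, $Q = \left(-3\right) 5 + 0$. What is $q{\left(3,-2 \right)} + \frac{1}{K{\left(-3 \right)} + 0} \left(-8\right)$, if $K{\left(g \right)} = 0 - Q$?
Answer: $- \frac{53}{15} \approx -3.5333$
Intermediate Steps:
$Q = -15$ ($Q = -15 + 0 = -15$)
$K{\left(g \right)} = 15$ ($K{\left(g \right)} = 0 - -15 = 0 + 15 = 15$)
$q{\left(x,T \right)} = 6 - 3 x$
$q{\left(3,-2 \right)} + \frac{1}{K{\left(-3 \right)} + 0} \left(-8\right) = \left(6 - 9\right) + \frac{1}{15 + 0} \left(-8\right) = \left(6 - 9\right) + \frac{1}{15} \left(-8\right) = -3 + \frac{1}{15} \left(-8\right) = -3 - \frac{8}{15} = - \frac{53}{15}$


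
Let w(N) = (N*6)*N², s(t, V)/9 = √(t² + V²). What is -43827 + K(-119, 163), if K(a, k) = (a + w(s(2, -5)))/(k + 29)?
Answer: -8414903/192 + 21141*√29/32 ≈ -40270.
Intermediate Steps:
s(t, V) = 9*√(V² + t²) (s(t, V) = 9*√(t² + V²) = 9*√(V² + t²))
w(N) = 6*N³ (w(N) = (6*N)*N² = 6*N³)
K(a, k) = (a + 126846*√29)/(29 + k) (K(a, k) = (a + 6*(9*√((-5)² + 2²))³)/(k + 29) = (a + 6*(9*√(25 + 4))³)/(29 + k) = (a + 6*(9*√29)³)/(29 + k) = (a + 6*(21141*√29))/(29 + k) = (a + 126846*√29)/(29 + k))
-43827 + K(-119, 163) = -43827 + (-119 + 126846*√29)/(29 + 163) = -43827 + (-119 + 126846*√29)/192 = -43827 + (-119/192 + 21141*√29/32) = -8414903/192 + 21141*√29/32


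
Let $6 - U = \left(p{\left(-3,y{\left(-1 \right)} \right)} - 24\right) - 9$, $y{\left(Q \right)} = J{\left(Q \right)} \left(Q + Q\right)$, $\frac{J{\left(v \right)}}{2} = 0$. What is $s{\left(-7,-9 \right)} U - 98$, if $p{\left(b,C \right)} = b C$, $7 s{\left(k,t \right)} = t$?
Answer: $- \frac{1037}{7} \approx -148.14$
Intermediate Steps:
$s{\left(k,t \right)} = \frac{t}{7}$
$J{\left(v \right)} = 0$ ($J{\left(v \right)} = 2 \cdot 0 = 0$)
$y{\left(Q \right)} = 0$ ($y{\left(Q \right)} = 0 \left(Q + Q\right) = 0 \cdot 2 Q = 0$)
$p{\left(b,C \right)} = C b$
$U = 39$ ($U = 6 - \left(\left(0 \left(-3\right) - 24\right) - 9\right) = 6 - \left(\left(0 - 24\right) - 9\right) = 6 - \left(-24 - 9\right) = 6 - -33 = 6 + 33 = 39$)
$s{\left(-7,-9 \right)} U - 98 = \frac{1}{7} \left(-9\right) 39 - 98 = \left(- \frac{9}{7}\right) 39 - 98 = - \frac{351}{7} - 98 = - \frac{1037}{7}$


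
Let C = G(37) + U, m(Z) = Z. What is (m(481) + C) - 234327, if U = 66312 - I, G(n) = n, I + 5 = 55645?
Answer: -223137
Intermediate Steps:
I = 55640 (I = -5 + 55645 = 55640)
U = 10672 (U = 66312 - 1*55640 = 66312 - 55640 = 10672)
C = 10709 (C = 37 + 10672 = 10709)
(m(481) + C) - 234327 = (481 + 10709) - 234327 = 11190 - 234327 = -223137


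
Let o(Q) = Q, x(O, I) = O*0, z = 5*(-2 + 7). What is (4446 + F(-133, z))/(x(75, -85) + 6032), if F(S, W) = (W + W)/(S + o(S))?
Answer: 591293/802256 ≈ 0.73704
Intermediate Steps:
z = 25 (z = 5*5 = 25)
x(O, I) = 0
F(S, W) = W/S (F(S, W) = (W + W)/(S + S) = (2*W)/((2*S)) = (2*W)*(1/(2*S)) = W/S)
(4446 + F(-133, z))/(x(75, -85) + 6032) = (4446 + 25/(-133))/(0 + 6032) = (4446 + 25*(-1/133))/6032 = (4446 - 25/133)*(1/6032) = (591293/133)*(1/6032) = 591293/802256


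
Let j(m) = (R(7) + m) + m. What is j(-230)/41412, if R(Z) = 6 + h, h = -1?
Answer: -65/5916 ≈ -0.010987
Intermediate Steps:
R(Z) = 5 (R(Z) = 6 - 1 = 5)
j(m) = 5 + 2*m (j(m) = (5 + m) + m = 5 + 2*m)
j(-230)/41412 = (5 + 2*(-230))/41412 = (5 - 460)*(1/41412) = -455*1/41412 = -65/5916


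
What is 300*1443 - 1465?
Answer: 431435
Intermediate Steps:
300*1443 - 1465 = 432900 - 1465 = 431435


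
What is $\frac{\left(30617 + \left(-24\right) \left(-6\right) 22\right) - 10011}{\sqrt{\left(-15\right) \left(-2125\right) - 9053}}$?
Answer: $\frac{11887 \sqrt{22822}}{11411} \approx 157.37$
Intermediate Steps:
$\frac{\left(30617 + \left(-24\right) \left(-6\right) 22\right) - 10011}{\sqrt{\left(-15\right) \left(-2125\right) - 9053}} = \frac{\left(30617 + 144 \cdot 22\right) - 10011}{\sqrt{31875 - 9053}} = \frac{\left(30617 + 3168\right) - 10011}{\sqrt{22822}} = \left(33785 - 10011\right) \frac{\sqrt{22822}}{22822} = 23774 \frac{\sqrt{22822}}{22822} = \frac{11887 \sqrt{22822}}{11411}$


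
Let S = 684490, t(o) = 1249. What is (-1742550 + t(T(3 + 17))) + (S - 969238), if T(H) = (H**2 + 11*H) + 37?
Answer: -2026049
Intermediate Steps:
T(H) = 37 + H**2 + 11*H
(-1742550 + t(T(3 + 17))) + (S - 969238) = (-1742550 + 1249) + (684490 - 969238) = -1741301 - 284748 = -2026049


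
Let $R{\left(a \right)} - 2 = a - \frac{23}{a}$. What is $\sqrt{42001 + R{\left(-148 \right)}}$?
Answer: $\frac{\sqrt{229198831}}{74} \approx 204.59$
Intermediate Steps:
$R{\left(a \right)} = 2 + a - \frac{23}{a}$ ($R{\left(a \right)} = 2 + \left(a - \frac{23}{a}\right) = 2 + a - \frac{23}{a}$)
$\sqrt{42001 + R{\left(-148 \right)}} = \sqrt{42001 - \left(146 - \frac{23}{148}\right)} = \sqrt{42001 - \frac{21585}{148}} = \sqrt{\frac{6194563}{148}} = \frac{\sqrt{229198831}}{74}$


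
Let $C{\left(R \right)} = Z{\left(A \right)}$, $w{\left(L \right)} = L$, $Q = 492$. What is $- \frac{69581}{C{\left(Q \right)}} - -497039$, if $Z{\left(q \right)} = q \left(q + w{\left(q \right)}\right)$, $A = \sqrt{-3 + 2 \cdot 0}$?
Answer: $\frac{3051815}{6} \approx 5.0864 \cdot 10^{5}$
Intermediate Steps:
$A = i \sqrt{3}$ ($A = \sqrt{-3 + 0} = \sqrt{-3} = i \sqrt{3} \approx 1.732 i$)
$Z{\left(q \right)} = 2 q^{2}$ ($Z{\left(q \right)} = q \left(q + q\right) = q 2 q = 2 q^{2}$)
$C{\left(R \right)} = -6$ ($C{\left(R \right)} = 2 \left(i \sqrt{3}\right)^{2} = 2 \left(-3\right) = -6$)
$- \frac{69581}{C{\left(Q \right)}} - -497039 = - \frac{69581}{-6} - -497039 = \left(-69581\right) \left(- \frac{1}{6}\right) + 497039 = \frac{69581}{6} + 497039 = \frac{3051815}{6}$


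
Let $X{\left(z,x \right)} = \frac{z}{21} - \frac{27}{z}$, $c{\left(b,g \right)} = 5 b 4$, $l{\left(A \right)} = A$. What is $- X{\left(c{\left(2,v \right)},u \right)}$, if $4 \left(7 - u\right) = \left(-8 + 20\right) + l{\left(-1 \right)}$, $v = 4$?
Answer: $- \frac{1033}{840} \approx -1.2298$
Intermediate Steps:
$c{\left(b,g \right)} = 20 b$
$u = \frac{17}{4}$ ($u = 7 - \frac{\left(-8 + 20\right) - 1}{4} = 7 - \frac{12 - 1}{4} = 7 - \frac{11}{4} = \frac{17}{4} \approx 4.25$)
$X{\left(z,x \right)} = - \frac{27}{z} + \frac{z}{21}$ ($X{\left(z,x \right)} = z \frac{1}{21} - \frac{27}{z} = \frac{z}{21} - \frac{27}{z} = - \frac{27}{z} + \frac{z}{21}$)
$- X{\left(c{\left(2,v \right)},u \right)} = - (- \frac{27}{20 \cdot 2} + \frac{20 \cdot 2}{21}) = - (- \frac{27}{40} + \frac{1}{21} \cdot 40) = - (\left(-27\right) \frac{1}{40} + \frac{40}{21}) = - (- \frac{27}{40} + \frac{40}{21}) = \left(-1\right) \frac{1033}{840} = - \frac{1033}{840}$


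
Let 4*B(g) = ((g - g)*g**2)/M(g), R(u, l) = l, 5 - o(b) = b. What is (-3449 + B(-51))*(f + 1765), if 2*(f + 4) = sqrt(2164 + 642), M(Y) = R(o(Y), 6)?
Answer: -6073689 - 3449*sqrt(2806)/2 ≈ -6.1650e+6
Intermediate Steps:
o(b) = 5 - b
M(Y) = 6
f = -4 + sqrt(2806)/2 (f = -4 + sqrt(2164 + 642)/2 = -4 + sqrt(2806)/2 ≈ 22.486)
B(g) = 0 (B(g) = (((g - g)*g**2)/6)/4 = ((0*g**2)*(1/6))/4 = (0*(1/6))/4 = (1/4)*0 = 0)
(-3449 + B(-51))*(f + 1765) = (-3449 + 0)*((-4 + sqrt(2806)/2) + 1765) = -3449*(1761 + sqrt(2806)/2) = -6073689 - 3449*sqrt(2806)/2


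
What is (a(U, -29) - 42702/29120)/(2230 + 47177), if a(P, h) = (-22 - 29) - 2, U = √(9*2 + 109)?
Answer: -793031/719365920 ≈ -0.0011024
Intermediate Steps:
U = √127 (U = √(18 + 109) = √127 ≈ 11.269)
a(P, h) = -53 (a(P, h) = -51 - 2 = -53)
(a(U, -29) - 42702/29120)/(2230 + 47177) = (-53 - 42702/29120)/(2230 + 47177) = (-53 - 42702*1/29120)/49407 = (-53 - 21351/14560)*(1/49407) = -793031/14560*1/49407 = -793031/719365920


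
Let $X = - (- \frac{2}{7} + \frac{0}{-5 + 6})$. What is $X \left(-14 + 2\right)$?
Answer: $- \frac{24}{7} \approx -3.4286$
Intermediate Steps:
$X = \frac{2}{7}$ ($X = - (\left(-2\right) \frac{1}{7} + \frac{0}{1}) = - (- \frac{2}{7} + 0 \cdot 1) = - (- \frac{2}{7} + 0) = \left(-1\right) \left(- \frac{2}{7}\right) = \frac{2}{7} \approx 0.28571$)
$X \left(-14 + 2\right) = \frac{2 \left(-14 + 2\right)}{7} = \frac{2}{7} \left(-12\right) = - \frac{24}{7}$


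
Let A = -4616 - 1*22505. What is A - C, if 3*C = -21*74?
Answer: -26603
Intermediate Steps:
C = -518 (C = (-21*74)/3 = (⅓)*(-1554) = -518)
A = -27121 (A = -4616 - 22505 = -27121)
A - C = -27121 - 1*(-518) = -27121 + 518 = -26603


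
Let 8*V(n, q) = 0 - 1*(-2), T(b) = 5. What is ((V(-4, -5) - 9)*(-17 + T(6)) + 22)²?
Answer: 16129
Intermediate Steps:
V(n, q) = ¼ (V(n, q) = (0 - 1*(-2))/8 = (0 + 2)/8 = (⅛)*2 = ¼)
((V(-4, -5) - 9)*(-17 + T(6)) + 22)² = ((¼ - 9)*(-17 + 5) + 22)² = (-35/4*(-12) + 22)² = (105 + 22)² = 127² = 16129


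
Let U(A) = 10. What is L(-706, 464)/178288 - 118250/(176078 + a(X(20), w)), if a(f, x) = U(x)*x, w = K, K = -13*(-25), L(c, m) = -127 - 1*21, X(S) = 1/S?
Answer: -659659267/999125952 ≈ -0.66024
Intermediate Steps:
L(c, m) = -148 (L(c, m) = -127 - 21 = -148)
K = 325
w = 325
a(f, x) = 10*x
L(-706, 464)/178288 - 118250/(176078 + a(X(20), w)) = -148/178288 - 118250/(176078 + 10*325) = -148*1/178288 - 118250/(176078 + 3250) = -37/44572 - 118250/179328 = -37/44572 - 118250*1/179328 = -37/44572 - 59125/89664 = -659659267/999125952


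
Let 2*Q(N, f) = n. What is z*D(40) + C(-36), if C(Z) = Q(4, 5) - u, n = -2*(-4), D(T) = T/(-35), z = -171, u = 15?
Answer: 1291/7 ≈ 184.43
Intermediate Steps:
D(T) = -T/35 (D(T) = T*(-1/35) = -T/35)
n = 8
Q(N, f) = 4 (Q(N, f) = (½)*8 = 4)
C(Z) = -11 (C(Z) = 4 - 1*15 = 4 - 15 = -11)
z*D(40) + C(-36) = -(-171)*40/35 - 11 = -171*(-8/7) - 11 = 1368/7 - 11 = 1291/7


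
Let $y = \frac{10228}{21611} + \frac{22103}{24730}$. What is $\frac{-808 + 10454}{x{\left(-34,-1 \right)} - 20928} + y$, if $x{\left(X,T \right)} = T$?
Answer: $\frac{10135652251137}{11185295387870} \approx 0.90616$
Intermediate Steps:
$y = \frac{730606373}{534440030}$ ($y = 10228 \cdot \frac{1}{21611} + 22103 \cdot \frac{1}{24730} = \frac{10228}{21611} + \frac{22103}{24730} = \frac{730606373}{534440030} \approx 1.3671$)
$\frac{-808 + 10454}{x{\left(-34,-1 \right)} - 20928} + y = \frac{-808 + 10454}{-1 - 20928} + \frac{730606373}{534440030} = \frac{9646}{-20929} + \frac{730606373}{534440030} = 9646 \left(- \frac{1}{20929}\right) + \frac{730606373}{534440030} = - \frac{9646}{20929} + \frac{730606373}{534440030} = \frac{10135652251137}{11185295387870}$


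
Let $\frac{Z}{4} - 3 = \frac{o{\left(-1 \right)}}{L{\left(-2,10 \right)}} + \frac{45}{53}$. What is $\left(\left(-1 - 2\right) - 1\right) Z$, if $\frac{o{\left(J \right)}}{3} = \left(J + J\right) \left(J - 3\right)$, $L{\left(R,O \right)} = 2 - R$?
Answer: $- \frac{8352}{53} \approx -157.58$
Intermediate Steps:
$o{\left(J \right)} = 6 J \left(-3 + J\right)$ ($o{\left(J \right)} = 3 \left(J + J\right) \left(J - 3\right) = 3 \cdot 2 J \left(-3 + J\right) = 6 J \left(-3 + J\right)$)
$Z = \frac{2088}{53}$ ($Z = 12 + 4 \left(\frac{6 \left(-1\right) \left(-3 - 1\right)}{2 - -2} + \frac{45}{53}\right) = 12 + 4 \left(\frac{6 \left(-1\right) \left(-4\right)}{2 + 2} + 45 \cdot \frac{1}{53}\right) = 12 + 4 \left(\frac{24}{4} + \frac{45}{53}\right) = 12 + 4 \left(24 \cdot \frac{1}{4} + \frac{45}{53}\right) = 12 + 4 \left(6 + \frac{45}{53}\right) = 12 + 4 \cdot \frac{363}{53} = 12 + \frac{1452}{53} = \frac{2088}{53} \approx 39.396$)
$\left(\left(-1 - 2\right) - 1\right) Z = \left(\left(-1 - 2\right) - 1\right) \frac{2088}{53} = \left(-3 - 1\right) \frac{2088}{53} = \left(-4\right) \frac{2088}{53} = - \frac{8352}{53}$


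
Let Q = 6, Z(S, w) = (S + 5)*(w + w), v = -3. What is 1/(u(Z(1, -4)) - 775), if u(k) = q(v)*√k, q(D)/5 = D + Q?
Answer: -31/24457 - 12*I*√3/122285 ≈ -0.0012675 - 0.00016997*I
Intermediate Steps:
Z(S, w) = 2*w*(5 + S) (Z(S, w) = (5 + S)*(2*w) = 2*w*(5 + S))
q(D) = 30 + 5*D (q(D) = 5*(D + 6) = 5*(6 + D) = 30 + 5*D)
u(k) = 15*√k (u(k) = (30 + 5*(-3))*√k = (30 - 15)*√k = 15*√k)
1/(u(Z(1, -4)) - 775) = 1/(15*√(2*(-4)*(5 + 1)) - 775) = 1/(15*√(2*(-4)*6) - 775) = 1/(15*√(-48) - 775) = 1/(15*(4*I*√3) - 775) = 1/(60*I*√3 - 775) = 1/(-775 + 60*I*√3)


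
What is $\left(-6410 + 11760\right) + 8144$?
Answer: $13494$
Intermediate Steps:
$\left(-6410 + 11760\right) + 8144 = 5350 + 8144 = 13494$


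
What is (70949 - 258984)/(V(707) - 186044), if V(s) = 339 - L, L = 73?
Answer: 188035/185778 ≈ 1.0121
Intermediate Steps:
V(s) = 266 (V(s) = 339 - 1*73 = 339 - 73 = 266)
(70949 - 258984)/(V(707) - 186044) = (70949 - 258984)/(266 - 186044) = -188035/(-185778) = -188035*(-1/185778) = 188035/185778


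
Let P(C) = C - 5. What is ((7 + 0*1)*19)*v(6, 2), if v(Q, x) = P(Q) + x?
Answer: 399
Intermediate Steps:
P(C) = -5 + C
v(Q, x) = -5 + Q + x (v(Q, x) = (-5 + Q) + x = -5 + Q + x)
((7 + 0*1)*19)*v(6, 2) = ((7 + 0*1)*19)*(-5 + 6 + 2) = ((7 + 0)*19)*3 = (7*19)*3 = 133*3 = 399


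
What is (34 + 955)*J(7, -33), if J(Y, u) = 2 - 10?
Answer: -7912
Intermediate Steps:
J(Y, u) = -8
(34 + 955)*J(7, -33) = (34 + 955)*(-8) = 989*(-8) = -7912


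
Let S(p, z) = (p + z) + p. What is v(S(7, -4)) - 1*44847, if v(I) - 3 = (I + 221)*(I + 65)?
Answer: -27519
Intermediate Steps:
S(p, z) = z + 2*p
v(I) = 3 + (65 + I)*(221 + I) (v(I) = 3 + (I + 221)*(I + 65) = 3 + (221 + I)*(65 + I) = 3 + (65 + I)*(221 + I))
v(S(7, -4)) - 1*44847 = (14368 + (-4 + 2*7)² + 286*(-4 + 2*7)) - 1*44847 = (14368 + (-4 + 14)² + 286*(-4 + 14)) - 44847 = (14368 + 10² + 286*10) - 44847 = (14368 + 100 + 2860) - 44847 = 17328 - 44847 = -27519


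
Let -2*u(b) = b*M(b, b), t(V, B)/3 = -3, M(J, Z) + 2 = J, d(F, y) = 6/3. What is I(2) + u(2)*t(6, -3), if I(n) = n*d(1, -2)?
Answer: 4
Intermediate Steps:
d(F, y) = 2 (d(F, y) = 6*(⅓) = 2)
M(J, Z) = -2 + J
t(V, B) = -9 (t(V, B) = 3*(-3) = -9)
u(b) = -b*(-2 + b)/2
I(n) = 2*n (I(n) = n*2 = 2*n)
I(2) + u(2)*t(6, -3) = 2*2 + ((½)*2*(2 - 1*2))*(-9) = 4 + ((½)*2*(2 - 2))*(-9) = 4 + ((½)*2*0)*(-9) = 4 + 0*(-9) = 4 + 0 = 4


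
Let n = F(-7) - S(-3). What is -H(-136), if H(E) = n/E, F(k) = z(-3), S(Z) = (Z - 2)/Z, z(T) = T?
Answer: -7/204 ≈ -0.034314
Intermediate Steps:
S(Z) = (-2 + Z)/Z
F(k) = -3
n = -14/3 (n = -3 - (-2 - 3)/(-3) = -3 - (-1)*(-5)/3 = -3 - 1*5/3 = -3 - 5/3 = -14/3 ≈ -4.6667)
H(E) = -14/(3*E)
-H(-136) = -(-14)/(3*(-136)) = -(-14)*(-1)/(3*136) = -1*7/204 = -7/204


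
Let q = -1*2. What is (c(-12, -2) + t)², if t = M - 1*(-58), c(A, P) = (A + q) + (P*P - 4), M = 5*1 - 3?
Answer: 2116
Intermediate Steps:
q = -2
M = 2 (M = 5 - 3 = 2)
c(A, P) = -6 + A + P² (c(A, P) = (A - 2) + (P*P - 4) = (-2 + A) + (P² - 4) = (-2 + A) + (-4 + P²) = -6 + A + P²)
t = 60 (t = 2 - 1*(-58) = 2 + 58 = 60)
(c(-12, -2) + t)² = ((-6 - 12 + (-2)²) + 60)² = ((-6 - 12 + 4) + 60)² = (-14 + 60)² = 46² = 2116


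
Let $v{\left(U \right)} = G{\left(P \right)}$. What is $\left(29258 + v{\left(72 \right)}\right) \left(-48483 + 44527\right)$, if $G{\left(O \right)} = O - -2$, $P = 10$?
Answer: $-115792120$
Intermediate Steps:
$G{\left(O \right)} = 2 + O$ ($G{\left(O \right)} = O + 2 = 2 + O$)
$v{\left(U \right)} = 12$ ($v{\left(U \right)} = 2 + 10 = 12$)
$\left(29258 + v{\left(72 \right)}\right) \left(-48483 + 44527\right) = \left(29258 + 12\right) \left(-48483 + 44527\right) = 29270 \left(-3956\right) = -115792120$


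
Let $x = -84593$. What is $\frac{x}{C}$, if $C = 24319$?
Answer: $- \frac{84593}{24319} \approx -3.4785$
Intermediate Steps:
$\frac{x}{C} = - \frac{84593}{24319}$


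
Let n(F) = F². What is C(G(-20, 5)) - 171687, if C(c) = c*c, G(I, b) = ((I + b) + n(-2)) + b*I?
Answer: -159366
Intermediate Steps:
G(I, b) = 4 + I + b + I*b (G(I, b) = ((I + b) + (-2)²) + b*I = ((I + b) + 4) + I*b = (4 + I + b) + I*b = 4 + I + b + I*b)
C(c) = c²
C(G(-20, 5)) - 171687 = (4 - 20 + 5 - 20*5)² - 171687 = (4 - 20 + 5 - 100)² - 171687 = (-111)² - 171687 = 12321 - 171687 = -159366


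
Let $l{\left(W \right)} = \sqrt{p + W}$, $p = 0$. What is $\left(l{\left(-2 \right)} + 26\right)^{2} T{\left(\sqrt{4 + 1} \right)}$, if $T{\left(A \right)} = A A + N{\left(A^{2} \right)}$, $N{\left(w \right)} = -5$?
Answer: $0$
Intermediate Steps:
$T{\left(A \right)} = -5 + A^{2}$ ($T{\left(A \right)} = A A - 5 = A^{2} - 5 = -5 + A^{2}$)
$l{\left(W \right)} = \sqrt{W}$ ($l{\left(W \right)} = \sqrt{0 + W} = \sqrt{W}$)
$\left(l{\left(-2 \right)} + 26\right)^{2} T{\left(\sqrt{4 + 1} \right)} = \left(\sqrt{-2} + 26\right)^{2} \left(-5 + \left(\sqrt{4 + 1}\right)^{2}\right) = \left(i \sqrt{2} + 26\right)^{2} \left(-5 + \left(\sqrt{5}\right)^{2}\right) = \left(26 + i \sqrt{2}\right)^{2} \left(-5 + 5\right) = \left(26 + i \sqrt{2}\right)^{2} \cdot 0 = 0$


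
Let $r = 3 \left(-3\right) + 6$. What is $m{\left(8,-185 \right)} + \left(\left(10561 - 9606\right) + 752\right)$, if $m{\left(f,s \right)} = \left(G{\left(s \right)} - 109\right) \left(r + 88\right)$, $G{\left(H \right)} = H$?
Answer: $-23283$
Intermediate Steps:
$r = -3$ ($r = -9 + 6 = -3$)
$m{\left(f,s \right)} = -9265 + 85 s$ ($m{\left(f,s \right)} = \left(s - 109\right) \left(-3 + 88\right) = \left(-109 + s\right) 85 = -9265 + 85 s$)
$m{\left(8,-185 \right)} + \left(\left(10561 - 9606\right) + 752\right) = \left(-9265 + 85 \left(-185\right)\right) + \left(\left(10561 - 9606\right) + 752\right) = \left(-9265 - 15725\right) + \left(955 + 752\right) = -24990 + 1707 = -23283$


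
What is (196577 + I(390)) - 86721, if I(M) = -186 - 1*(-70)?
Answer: 109740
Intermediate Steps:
I(M) = -116 (I(M) = -186 + 70 = -116)
(196577 + I(390)) - 86721 = (196577 - 116) - 86721 = 196461 - 86721 = 109740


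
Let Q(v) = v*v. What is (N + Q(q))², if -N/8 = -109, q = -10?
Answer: 944784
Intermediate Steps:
N = 872 (N = -8*(-109) = 872)
Q(v) = v²
(N + Q(q))² = (872 + (-10)²)² = (872 + 100)² = 972² = 944784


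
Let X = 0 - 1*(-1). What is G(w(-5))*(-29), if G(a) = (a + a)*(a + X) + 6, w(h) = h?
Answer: -1334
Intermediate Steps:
X = 1 (X = 0 + 1 = 1)
G(a) = 6 + 2*a*(1 + a) (G(a) = (a + a)*(a + 1) + 6 = (2*a)*(1 + a) + 6 = 2*a*(1 + a) + 6 = 6 + 2*a*(1 + a))
G(w(-5))*(-29) = (6 + 2*(-5) + 2*(-5)²)*(-29) = (6 - 10 + 2*25)*(-29) = (6 - 10 + 50)*(-29) = 46*(-29) = -1334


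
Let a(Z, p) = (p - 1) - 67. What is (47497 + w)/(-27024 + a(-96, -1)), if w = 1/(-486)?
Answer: -23083541/13167198 ≈ -1.7531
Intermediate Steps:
w = -1/486 ≈ -0.0020576
a(Z, p) = -68 + p (a(Z, p) = (-1 + p) - 67 = -68 + p)
(47497 + w)/(-27024 + a(-96, -1)) = (47497 - 1/486)/(-27024 + (-68 - 1)) = 23083541/(486*(-27024 - 69)) = (23083541/486)/(-27093) = (23083541/486)*(-1/27093) = -23083541/13167198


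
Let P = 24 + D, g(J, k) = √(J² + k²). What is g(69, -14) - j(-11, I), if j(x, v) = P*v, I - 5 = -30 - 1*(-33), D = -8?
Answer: -128 + √4957 ≈ -57.594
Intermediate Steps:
I = 8 (I = 5 + (-30 - 1*(-33)) = 5 + (-30 + 33) = 5 + 3 = 8)
P = 16 (P = 24 - 8 = 16)
j(x, v) = 16*v
g(69, -14) - j(-11, I) = √(69² + (-14)²) - 16*8 = √(4761 + 196) - 1*128 = √4957 - 128 = -128 + √4957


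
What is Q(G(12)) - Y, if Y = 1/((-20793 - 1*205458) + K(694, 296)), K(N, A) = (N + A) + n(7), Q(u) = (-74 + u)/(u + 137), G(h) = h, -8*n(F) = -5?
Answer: -111727954/268510367 ≈ -0.41610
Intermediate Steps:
n(F) = 5/8 (n(F) = -1/8*(-5) = 5/8)
Q(u) = (-74 + u)/(137 + u)
K(N, A) = 5/8 + A + N (K(N, A) = (N + A) + 5/8 = (A + N) + 5/8 = 5/8 + A + N)
Y = -8/1802083 (Y = 1/((-20793 - 1*205458) + (5/8 + 296 + 694)) = 1/((-20793 - 205458) + 7925/8) = 1/(-226251 + 7925/8) = 1/(-1802083/8) = -8/1802083 ≈ -4.4393e-6)
Q(G(12)) - Y = (-74 + 12)/(137 + 12) - 1*(-8/1802083) = -62/149 + 8/1802083 = -111727954/268510367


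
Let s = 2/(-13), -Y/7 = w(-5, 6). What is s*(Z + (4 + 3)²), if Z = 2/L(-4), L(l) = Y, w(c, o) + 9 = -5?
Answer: -4804/637 ≈ -7.5416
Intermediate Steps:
w(c, o) = -14 (w(c, o) = -9 - 5 = -14)
Y = 98 (Y = -7*(-14) = 98)
s = -2/13 (s = 2*(-1/13) = -2/13 ≈ -0.15385)
L(l) = 98
Z = 1/49 (Z = 2/98 = 2*(1/98) = 1/49 ≈ 0.020408)
s*(Z + (4 + 3)²) = -2*(1/49 + (4 + 3)²)/13 = -2*(1/49 + 7²)/13 = -2*(1/49 + 49)/13 = -2/13*2402/49 = -4804/637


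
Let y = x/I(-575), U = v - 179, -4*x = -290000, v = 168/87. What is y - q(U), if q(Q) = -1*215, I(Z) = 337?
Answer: 144955/337 ≈ 430.13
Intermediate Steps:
v = 56/29 (v = 168*(1/87) = 56/29 ≈ 1.9310)
x = 72500 (x = -¼*(-290000) = 72500)
U = -5135/29 (U = 56/29 - 179 = -5135/29 ≈ -177.07)
q(Q) = -215
y = 72500/337 ≈ 215.13
y - q(U) = 72500/337 - 1*(-215) = 72500/337 + 215 = 144955/337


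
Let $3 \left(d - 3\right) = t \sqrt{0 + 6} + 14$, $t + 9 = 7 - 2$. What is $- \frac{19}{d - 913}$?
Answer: $\frac{2037}{97060} - \frac{3 \sqrt{6}}{97060} \approx 0.020911$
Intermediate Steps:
$t = -4$ ($t = -9 + \left(7 - 2\right) = -9 + 5 = -4$)
$d = \frac{23}{3} - \frac{4 \sqrt{6}}{3}$ ($d = 3 + \frac{- 4 \sqrt{0 + 6} + 14}{3} = 3 + \frac{- 4 \sqrt{6} + 14}{3} = 3 + \frac{14 - 4 \sqrt{6}}{3} = 3 + \left(\frac{14}{3} - \frac{4 \sqrt{6}}{3}\right) = \frac{23}{3} - \frac{4 \sqrt{6}}{3} \approx 4.4007$)
$- \frac{19}{d - 913} = - \frac{19}{\left(\frac{23}{3} - \frac{4 \sqrt{6}}{3}\right) - 913} = - \frac{19}{- \frac{2716}{3} - \frac{4 \sqrt{6}}{3}}$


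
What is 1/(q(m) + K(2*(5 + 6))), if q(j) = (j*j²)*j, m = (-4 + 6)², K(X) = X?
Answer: 1/278 ≈ 0.0035971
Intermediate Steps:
m = 4 (m = 2² = 4)
q(j) = j⁴ (q(j) = j³*j = j⁴)
1/(q(m) + K(2*(5 + 6))) = 1/(4⁴ + 2*(5 + 6)) = 1/(256 + 2*11) = 1/(256 + 22) = 1/278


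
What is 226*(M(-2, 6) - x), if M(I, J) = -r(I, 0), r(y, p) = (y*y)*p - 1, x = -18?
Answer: 4294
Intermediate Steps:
r(y, p) = -1 + p*y² (r(y, p) = y²*p - 1 = p*y² - 1 = -1 + p*y²)
M(I, J) = 1 (M(I, J) = -(-1 + 0*I²) = -(-1 + 0) = -1*(-1) = 1)
226*(M(-2, 6) - x) = 226*(1 - 1*(-18)) = 226*(1 + 18) = 226*19 = 4294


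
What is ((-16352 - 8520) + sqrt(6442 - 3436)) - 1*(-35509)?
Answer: 10637 + 3*sqrt(334) ≈ 10692.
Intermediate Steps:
((-16352 - 8520) + sqrt(6442 - 3436)) - 1*(-35509) = (-24872 + sqrt(3006)) + 35509 = (-24872 + 3*sqrt(334)) + 35509 = 10637 + 3*sqrt(334)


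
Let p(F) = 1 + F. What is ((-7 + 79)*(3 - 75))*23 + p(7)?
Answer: -119224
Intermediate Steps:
((-7 + 79)*(3 - 75))*23 + p(7) = ((-7 + 79)*(3 - 75))*23 + (1 + 7) = (72*(-72))*23 + 8 = -5184*23 + 8 = -119232 + 8 = -119224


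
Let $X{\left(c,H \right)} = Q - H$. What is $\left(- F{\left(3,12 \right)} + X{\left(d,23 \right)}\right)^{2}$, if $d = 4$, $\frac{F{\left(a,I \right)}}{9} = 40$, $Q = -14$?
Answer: $157609$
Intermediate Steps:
$F{\left(a,I \right)} = 360$ ($F{\left(a,I \right)} = 9 \cdot 40 = 360$)
$X{\left(c,H \right)} = -14 - H$
$\left(- F{\left(3,12 \right)} + X{\left(d,23 \right)}\right)^{2} = \left(\left(-1\right) 360 - 37\right)^{2} = \left(-360 - 37\right)^{2} = \left(-397\right)^{2} = 157609$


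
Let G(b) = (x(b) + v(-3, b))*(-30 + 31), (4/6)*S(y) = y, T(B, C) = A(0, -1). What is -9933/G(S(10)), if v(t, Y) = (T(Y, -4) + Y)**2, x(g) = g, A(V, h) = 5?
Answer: -9933/415 ≈ -23.935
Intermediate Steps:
T(B, C) = 5
S(y) = 3*y/2
v(t, Y) = (5 + Y)**2
G(b) = b + (5 + b)**2 (G(b) = (b + (5 + b)**2)*(-30 + 31) = (b + (5 + b)**2)*1 = b + (5 + b)**2)
-9933/G(S(10)) = -9933/((3/2)*10 + (5 + (3/2)*10)**2) = -9933/(15 + (5 + 15)**2) = -9933/(15 + 20**2) = -9933/(15 + 400) = -9933/415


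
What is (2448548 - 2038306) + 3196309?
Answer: 3606551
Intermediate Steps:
(2448548 - 2038306) + 3196309 = 410242 + 3196309 = 3606551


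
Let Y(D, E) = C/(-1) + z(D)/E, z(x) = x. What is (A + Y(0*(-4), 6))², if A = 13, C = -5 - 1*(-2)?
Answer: 256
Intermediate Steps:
C = -3 (C = -5 + 2 = -3)
Y(D, E) = 3 + D/E (Y(D, E) = -3/(-1) + D/E = -3*(-1) + D/E = 3 + D/E)
(A + Y(0*(-4), 6))² = (13 + (3 + (0*(-4))/6))² = (13 + (3 + 0*(⅙)))² = (13 + (3 + 0))² = (13 + 3)² = 16² = 256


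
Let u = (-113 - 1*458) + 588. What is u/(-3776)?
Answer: -17/3776 ≈ -0.0045021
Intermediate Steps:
u = 17 (u = (-113 - 458) + 588 = -571 + 588 = 17)
u/(-3776) = 17/(-3776) = 17*(-1/3776) = -17/3776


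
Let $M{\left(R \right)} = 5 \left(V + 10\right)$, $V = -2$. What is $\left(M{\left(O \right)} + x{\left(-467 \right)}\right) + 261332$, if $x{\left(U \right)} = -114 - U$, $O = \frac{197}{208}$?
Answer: $261725$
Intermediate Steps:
$O = \frac{197}{208}$ ($O = 197 \cdot \frac{1}{208} = \frac{197}{208} \approx 0.94711$)
$M{\left(R \right)} = 40$ ($M{\left(R \right)} = 5 \left(-2 + 10\right) = 5 \cdot 8 = 40$)
$\left(M{\left(O \right)} + x{\left(-467 \right)}\right) + 261332 = \left(40 - -353\right) + 261332 = \left(40 + \left(-114 + 467\right)\right) + 261332 = \left(40 + 353\right) + 261332 = 393 + 261332 = 261725$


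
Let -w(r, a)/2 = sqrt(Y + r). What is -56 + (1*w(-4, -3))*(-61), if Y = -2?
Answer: -56 + 122*I*sqrt(6) ≈ -56.0 + 298.84*I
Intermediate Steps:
w(r, a) = -2*sqrt(-2 + r)
-56 + (1*w(-4, -3))*(-61) = -56 + (1*(-2*sqrt(-2 - 4)))*(-61) = -56 + (1*(-2*I*sqrt(6)))*(-61) = -56 - 2*I*sqrt(6)*(-61) = -56 + 122*I*sqrt(6)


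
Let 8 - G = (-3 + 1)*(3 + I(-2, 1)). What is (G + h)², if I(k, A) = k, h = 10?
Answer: 400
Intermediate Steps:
G = 10 (G = 8 - (-3 + 1)*(3 - 2) = 8 - (-2) = 8 - 1*(-2) = 8 + 2 = 10)
(G + h)² = (10 + 10)² = 20² = 400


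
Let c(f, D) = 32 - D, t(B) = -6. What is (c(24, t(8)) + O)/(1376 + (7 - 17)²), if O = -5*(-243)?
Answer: 1253/1476 ≈ 0.84892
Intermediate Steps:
O = 1215
(c(24, t(8)) + O)/(1376 + (7 - 17)²) = ((32 - 1*(-6)) + 1215)/(1376 + (7 - 17)²) = ((32 + 6) + 1215)/(1376 + (-10)²) = (38 + 1215)/(1376 + 100) = 1253/1476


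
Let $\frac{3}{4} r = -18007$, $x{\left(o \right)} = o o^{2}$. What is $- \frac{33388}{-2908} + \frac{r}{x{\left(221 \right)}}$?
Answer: $\frac{270236708945}{23541410841} \approx 11.479$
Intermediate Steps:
$x{\left(o \right)} = o^{3}$
$r = - \frac{72028}{3}$ ($r = \frac{4}{3} \left(-18007\right) = - \frac{72028}{3} \approx -24009.0$)
$- \frac{33388}{-2908} + \frac{r}{x{\left(221 \right)}} = - \frac{33388}{-2908} - \frac{72028}{3 \cdot 221^{3}} = \left(-33388\right) \left(- \frac{1}{2908}\right) - \frac{72028}{3 \cdot 10793861} = \frac{8347}{727} - \frac{72028}{32381583} = \frac{270236708945}{23541410841}$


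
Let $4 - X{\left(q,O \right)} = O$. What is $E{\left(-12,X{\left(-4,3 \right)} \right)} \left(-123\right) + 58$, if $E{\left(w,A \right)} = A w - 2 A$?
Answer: $1780$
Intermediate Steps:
$X{\left(q,O \right)} = 4 - O$
$E{\left(w,A \right)} = - 2 A + A w$
$E{\left(-12,X{\left(-4,3 \right)} \right)} \left(-123\right) + 58 = \left(4 - 3\right) \left(-2 - 12\right) \left(-123\right) + 58 = \left(4 - 3\right) \left(-14\right) \left(-123\right) + 58 = 1 \left(-14\right) \left(-123\right) + 58 = \left(-14\right) \left(-123\right) + 58 = 1722 + 58 = 1780$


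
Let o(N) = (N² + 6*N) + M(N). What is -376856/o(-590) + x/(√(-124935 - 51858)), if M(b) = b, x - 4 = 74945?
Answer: -188428/171985 - 24983*I*√176793/58931 ≈ -1.0956 - 178.25*I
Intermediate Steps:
x = 74949 (x = 4 + 74945 = 74949)
o(N) = N² + 7*N (o(N) = (N² + 6*N) + N = N² + 7*N)
-376856/o(-590) + x/(√(-124935 - 51858)) = -376856*(-1/(590*(7 - 590))) + 74949/(√(-124935 - 51858)) = -376856/((-590*(-583))) + 74949/(√(-176793)) = -376856/343970 + 74949/((I*√176793)) = -376856*1/343970 + 74949*(-I*√176793/176793) = -188428/171985 - 24983*I*√176793/58931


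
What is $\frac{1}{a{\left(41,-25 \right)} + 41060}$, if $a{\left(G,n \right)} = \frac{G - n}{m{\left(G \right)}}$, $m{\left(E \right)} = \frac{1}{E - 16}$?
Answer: $\frac{1}{42710} \approx 2.3414 \cdot 10^{-5}$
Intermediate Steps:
$m{\left(E \right)} = \frac{1}{-16 + E}$
$a{\left(G,n \right)} = \left(-16 + G\right) \left(G - n\right)$ ($a{\left(G,n \right)} = \frac{G - n}{\frac{1}{-16 + G}} = \left(G - n\right) \left(-16 + G\right) = \left(-16 + G\right) \left(G - n\right)$)
$\frac{1}{a{\left(41,-25 \right)} + 41060} = \frac{1}{\left(-16 + 41\right) \left(41 - -25\right) + 41060} = \frac{1}{25 \left(41 + 25\right) + 41060} = \frac{1}{25 \cdot 66 + 41060} = \frac{1}{1650 + 41060} = \frac{1}{42710}$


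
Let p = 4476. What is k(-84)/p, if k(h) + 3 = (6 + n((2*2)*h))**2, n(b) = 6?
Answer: 47/1492 ≈ 0.031501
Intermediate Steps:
k(h) = 141 (k(h) = -3 + (6 + 6)**2 = -3 + 12**2 = -3 + 144 = 141)
k(-84)/p = 141/4476 = 141*(1/4476) = 47/1492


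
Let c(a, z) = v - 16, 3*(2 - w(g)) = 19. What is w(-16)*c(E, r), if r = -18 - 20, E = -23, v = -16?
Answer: 416/3 ≈ 138.67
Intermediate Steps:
w(g) = -13/3 (w(g) = 2 - ⅓*19 = 2 - 19/3 = -13/3)
r = -38
c(a, z) = -32 (c(a, z) = -16 - 16 = -32)
w(-16)*c(E, r) = -13/3*(-32) = 416/3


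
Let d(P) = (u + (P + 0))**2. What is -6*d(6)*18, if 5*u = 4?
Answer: -124848/25 ≈ -4993.9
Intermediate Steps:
u = 4/5 (u = (1/5)*4 = 4/5 ≈ 0.80000)
d(P) = (4/5 + P)**2 (d(P) = (4/5 + (P + 0))**2 = (4/5 + P)**2)
-6*d(6)*18 = -6*(4 + 5*6)**2/25*18 = -6*(4 + 30)**2/25*18 = -6*34**2/25*18 = -6*1156/25*18 = -6936/25*18 = -124848/25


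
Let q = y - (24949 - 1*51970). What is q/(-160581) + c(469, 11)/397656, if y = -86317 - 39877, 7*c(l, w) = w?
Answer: 92019645269/148997328984 ≈ 0.61759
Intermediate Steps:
c(l, w) = w/7
y = -126194
q = -99173 (q = -126194 - (24949 - 1*51970) = -126194 - (24949 - 51970) = -126194 - 1*(-27021) = -126194 + 27021 = -99173)
q/(-160581) + c(469, 11)/397656 = -99173/(-160581) + ((⅐)*11)/397656 = -99173*(-1/160581) + (11/7)*(1/397656) = 99173/160581 + 11/2783592 = 92019645269/148997328984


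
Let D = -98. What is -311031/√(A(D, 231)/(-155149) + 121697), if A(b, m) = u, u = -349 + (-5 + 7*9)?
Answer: -311031*√183087147273341/4720292036 ≈ -891.59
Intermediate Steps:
u = -291 (u = -349 + (-5 + 63) = -349 + 58 = -291)
A(b, m) = -291
-311031/√(A(D, 231)/(-155149) + 121697) = -311031/√(-291/(-155149) + 121697) = -311031/√(-291*(-1/155149) + 121697) = -311031/√(291/155149 + 121697) = -311031*√183087147273341/4720292036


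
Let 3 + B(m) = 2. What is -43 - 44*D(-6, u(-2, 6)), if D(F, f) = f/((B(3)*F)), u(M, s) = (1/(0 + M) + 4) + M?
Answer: -54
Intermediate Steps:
B(m) = -1 (B(m) = -3 + 2 = -1)
u(M, s) = 4 + M + 1/M (u(M, s) = (1/M + 4) + M = (4 + 1/M) + M = 4 + M + 1/M)
D(F, f) = -f/F (D(F, f) = f/((-F)) = f*(-1/F) = -f/F)
-43 - 44*D(-6, u(-2, 6)) = -43 - (-44)*(4 - 2 + 1/(-2))/(-6) = -43 - (-44)*(4 - 2 - ½)*(-1)/6 = -43 - (-44)*3*(-1)/(2*6) = -43 - 44*¼ = -43 - 11 = -54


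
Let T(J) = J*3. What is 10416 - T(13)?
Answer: 10377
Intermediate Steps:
T(J) = 3*J
10416 - T(13) = 10416 - 3*13 = 10416 - 1*39 = 10416 - 39 = 10377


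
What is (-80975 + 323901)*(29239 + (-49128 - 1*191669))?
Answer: -51392938708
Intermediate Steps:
(-80975 + 323901)*(29239 + (-49128 - 1*191669)) = 242926*(29239 + (-49128 - 191669)) = 242926*(29239 - 240797) = 242926*(-211558) = -51392938708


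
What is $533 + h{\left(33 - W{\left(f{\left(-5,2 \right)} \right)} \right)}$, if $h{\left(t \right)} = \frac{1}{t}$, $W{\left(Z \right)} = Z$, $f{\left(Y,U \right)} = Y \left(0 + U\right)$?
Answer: $\frac{22920}{43} \approx 533.02$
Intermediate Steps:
$f{\left(Y,U \right)} = U Y$ ($f{\left(Y,U \right)} = Y U = U Y$)
$533 + h{\left(33 - W{\left(f{\left(-5,2 \right)} \right)} \right)} = 533 + \frac{1}{33 - 2 \left(-5\right)} = 533 + \frac{1}{33 - -10} = 533 + \frac{1}{33 + 10} = 533 + \frac{1}{43} = \frac{22920}{43}$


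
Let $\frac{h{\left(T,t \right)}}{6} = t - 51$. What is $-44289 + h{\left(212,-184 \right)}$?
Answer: $-45699$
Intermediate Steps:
$h{\left(T,t \right)} = -306 + 6 t$ ($h{\left(T,t \right)} = 6 \left(t - 51\right) = 6 \left(-51 + t\right) = -306 + 6 t$)
$-44289 + h{\left(212,-184 \right)} = -44289 + \left(-306 + 6 \left(-184\right)\right) = -44289 - 1410 = -45699$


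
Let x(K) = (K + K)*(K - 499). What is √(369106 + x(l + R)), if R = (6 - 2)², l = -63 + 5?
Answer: 5*√16582 ≈ 643.86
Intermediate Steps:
l = -58
R = 16 (R = 4² = 16)
x(K) = 2*K*(-499 + K) (x(K) = (2*K)*(-499 + K) = 2*K*(-499 + K))
√(369106 + x(l + R)) = √(369106 + 2*(-58 + 16)*(-499 + (-58 + 16))) = √(369106 + 2*(-42)*(-499 - 42)) = √(369106 + 2*(-42)*(-541)) = √(369106 + 45444) = √414550 = 5*√16582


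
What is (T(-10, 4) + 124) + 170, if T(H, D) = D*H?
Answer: 254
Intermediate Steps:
(T(-10, 4) + 124) + 170 = (4*(-10) + 124) + 170 = (-40 + 124) + 170 = 84 + 170 = 254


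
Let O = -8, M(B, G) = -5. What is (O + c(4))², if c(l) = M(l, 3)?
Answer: 169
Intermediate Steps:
c(l) = -5
(O + c(4))² = (-8 - 5)² = (-13)² = 169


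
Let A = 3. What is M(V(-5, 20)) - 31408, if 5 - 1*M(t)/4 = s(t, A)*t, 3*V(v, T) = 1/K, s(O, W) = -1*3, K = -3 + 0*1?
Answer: -94168/3 ≈ -31389.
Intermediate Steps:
K = -3 (K = -3 + 0 = -3)
s(O, W) = -3
V(v, T) = -1/9 (V(v, T) = (1/3)/(-3) = (1/3)*(-1/3) = -1/9)
M(t) = 20 + 12*t (M(t) = 20 - (-12)*t = 20 + 12*t)
M(V(-5, 20)) - 31408 = (20 + 12*(-1/9)) - 31408 = (20 - 4/3) - 31408 = 56/3 - 31408 = -94168/3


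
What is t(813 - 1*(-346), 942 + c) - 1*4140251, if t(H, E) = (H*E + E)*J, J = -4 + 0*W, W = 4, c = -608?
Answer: -5690011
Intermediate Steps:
J = -4 (J = -4 + 0*4 = -4 + 0 = -4)
t(H, E) = -4*E - 4*E*H (t(H, E) = (H*E + E)*(-4) = (E*H + E)*(-4) = (E + E*H)*(-4) = -4*E - 4*E*H)
t(813 - 1*(-346), 942 + c) - 1*4140251 = -4*(942 - 608)*(1 + (813 - 1*(-346))) - 1*4140251 = -4*334*(1 + (813 + 346)) - 4140251 = -4*334*(1 + 1159) - 4140251 = -4*334*1160 - 4140251 = -1549760 - 4140251 = -5690011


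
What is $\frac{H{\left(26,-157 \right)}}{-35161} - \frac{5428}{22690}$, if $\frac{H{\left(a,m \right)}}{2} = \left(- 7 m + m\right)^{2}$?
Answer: $- \frac{20229716114}{398901545} \approx -50.714$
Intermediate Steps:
$H{\left(a,m \right)} = 72 m^{2}$ ($H{\left(a,m \right)} = 2 \left(- 7 m + m\right)^{2} = 2 \left(- 6 m\right)^{2} = 2 \cdot 36 m^{2} = 72 m^{2}$)
$\frac{H{\left(26,-157 \right)}}{-35161} - \frac{5428}{22690} = \frac{72 \left(-157\right)^{2}}{-35161} - \frac{5428}{22690} = 72 \cdot 24649 \left(- \frac{1}{35161}\right) - \frac{2714}{11345} = 1774728 \left(- \frac{1}{35161}\right) - \frac{2714}{11345} = - \frac{1774728}{35161} - \frac{2714}{11345} = - \frac{20229716114}{398901545}$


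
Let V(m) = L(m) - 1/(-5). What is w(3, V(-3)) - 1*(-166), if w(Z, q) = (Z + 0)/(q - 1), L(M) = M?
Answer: 3139/19 ≈ 165.21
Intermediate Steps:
V(m) = 1/5 + m (V(m) = m - 1/(-5) = m - 1*(-1/5) = m + 1/5 = 1/5 + m)
w(Z, q) = Z/(-1 + q)
w(3, V(-3)) - 1*(-166) = 3/(-1 + (1/5 - 3)) - 1*(-166) = 3/(-1 - 14/5) + 166 = 3/(-19/5) + 166 = 3*(-5/19) + 166 = -15/19 + 166 = 3139/19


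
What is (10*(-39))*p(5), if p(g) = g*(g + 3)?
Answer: -15600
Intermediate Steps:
p(g) = g*(3 + g)
(10*(-39))*p(5) = (10*(-39))*(5*(3 + 5)) = -1950*8 = -390*40 = -15600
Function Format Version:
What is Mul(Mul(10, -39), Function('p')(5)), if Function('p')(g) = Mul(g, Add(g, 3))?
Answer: -15600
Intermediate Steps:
Function('p')(g) = Mul(g, Add(3, g))
Mul(Mul(10, -39), Function('p')(5)) = Mul(Mul(10, -39), Mul(5, Add(3, 5))) = Mul(-390, Mul(5, 8)) = Mul(-390, 40) = -15600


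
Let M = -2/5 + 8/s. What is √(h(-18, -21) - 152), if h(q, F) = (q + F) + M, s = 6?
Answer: I*√42765/15 ≈ 13.786*I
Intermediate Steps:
M = 14/15 (M = -2/5 + 8/6 = -2*⅕ + 8*(⅙) = -⅖ + 4/3 = 14/15 ≈ 0.93333)
h(q, F) = 14/15 + F + q (h(q, F) = (q + F) + 14/15 = (F + q) + 14/15 = 14/15 + F + q)
√(h(-18, -21) - 152) = √((14/15 - 21 - 18) - 152) = √(-571/15 - 152) = √(-2851/15) = I*√42765/15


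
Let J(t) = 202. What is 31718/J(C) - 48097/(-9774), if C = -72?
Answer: 159863663/987174 ≈ 161.94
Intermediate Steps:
31718/J(C) - 48097/(-9774) = 31718/202 - 48097/(-9774) = 31718*(1/202) - 48097*(-1/9774) = 15859/101 + 48097/9774 = 159863663/987174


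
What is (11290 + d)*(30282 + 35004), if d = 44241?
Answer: 3625396866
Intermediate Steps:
(11290 + d)*(30282 + 35004) = (11290 + 44241)*(30282 + 35004) = 55531*65286 = 3625396866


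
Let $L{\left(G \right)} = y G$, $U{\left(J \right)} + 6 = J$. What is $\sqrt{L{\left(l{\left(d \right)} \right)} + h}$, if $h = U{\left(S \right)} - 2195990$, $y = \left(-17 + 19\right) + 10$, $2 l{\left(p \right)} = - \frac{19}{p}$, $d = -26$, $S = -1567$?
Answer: $\frac{i \sqrt{371387406}}{13} \approx 1482.4 i$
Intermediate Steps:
$U{\left(J \right)} = -6 + J$
$l{\left(p \right)} = - \frac{19}{2 p}$ ($l{\left(p \right)} = \frac{\left(-19\right) \frac{1}{p}}{2} = - \frac{19}{2 p}$)
$y = 12$ ($y = 2 + 10 = 12$)
$h = -2197563$ ($h = \left(-6 - 1567\right) - 2195990 = -1573 - 2195990 = -2197563$)
$L{\left(G \right)} = 12 G$
$\sqrt{L{\left(l{\left(d \right)} \right)} + h} = \sqrt{12 \left(- \frac{19}{2 \left(-26\right)}\right) - 2197563} = \sqrt{12 \left(\left(- \frac{19}{2}\right) \left(- \frac{1}{26}\right)\right) - 2197563} = \sqrt{12 \cdot \frac{19}{52} - 2197563} = \sqrt{\frac{57}{13} - 2197563} = \sqrt{- \frac{28568262}{13}} = \frac{i \sqrt{371387406}}{13}$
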